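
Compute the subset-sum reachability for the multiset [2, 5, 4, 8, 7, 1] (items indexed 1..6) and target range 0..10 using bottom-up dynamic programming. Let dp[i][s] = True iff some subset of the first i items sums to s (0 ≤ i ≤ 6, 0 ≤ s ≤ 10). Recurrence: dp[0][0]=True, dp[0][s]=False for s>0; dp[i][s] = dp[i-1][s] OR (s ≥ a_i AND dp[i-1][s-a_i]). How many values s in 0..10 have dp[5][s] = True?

9

i\s   0   1   2   3   4   5   6   7   8   9  10
  0   T   F   F   F   F   F   F   F   F   F   F
  1   T   F   T   F   F   F   F   F   F   F   F
  2   T   F   T   F   F   T   F   T   F   F   F
  3   T   F   T   F   T   T   T   T   F   T   F
  4   T   F   T   F   T   T   T   T   T   T   T
  5   T   F   T   F   T   T   T   T   T   T   T
  6   T   T   T   T   T   T   T   T   T   T   T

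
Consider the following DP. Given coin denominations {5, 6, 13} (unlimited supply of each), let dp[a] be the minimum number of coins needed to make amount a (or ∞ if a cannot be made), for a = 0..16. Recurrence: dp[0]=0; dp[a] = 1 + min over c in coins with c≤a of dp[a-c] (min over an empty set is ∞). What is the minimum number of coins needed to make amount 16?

 a  0  1  2  3  4  5  6  7  8  9 10 11 12 13 14 15 16
dp  0  -  -  -  -  1  1  -  -  -  2  2  2  1  -  3  3
(- denotes ∞ / unreachable)

3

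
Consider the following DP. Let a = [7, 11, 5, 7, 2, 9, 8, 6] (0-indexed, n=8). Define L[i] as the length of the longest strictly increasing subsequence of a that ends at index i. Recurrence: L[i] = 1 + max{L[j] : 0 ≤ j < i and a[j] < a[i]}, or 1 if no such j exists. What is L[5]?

3

   i    0    1    2    3    4    5    6    7
a[i]    7   11    5    7    2    9    8    6
L[i]    1    2    1    2    1    3    3    2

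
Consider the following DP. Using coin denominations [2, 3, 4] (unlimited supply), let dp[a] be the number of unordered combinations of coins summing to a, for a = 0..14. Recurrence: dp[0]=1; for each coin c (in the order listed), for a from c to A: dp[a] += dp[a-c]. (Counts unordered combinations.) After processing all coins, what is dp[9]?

3

after  coin     0     1     2     3     4     5     6     7     8     9    10    11    12    13    14
          2     1     0     1     0     1     0     1     0     1     0     1     0     1     0     1
          3     1     0     1     1     1     1     2     1     2     2     2     2     3     2     3
          4     1     0     1     1     2     1     3     2     4     3     5     4     7     5     8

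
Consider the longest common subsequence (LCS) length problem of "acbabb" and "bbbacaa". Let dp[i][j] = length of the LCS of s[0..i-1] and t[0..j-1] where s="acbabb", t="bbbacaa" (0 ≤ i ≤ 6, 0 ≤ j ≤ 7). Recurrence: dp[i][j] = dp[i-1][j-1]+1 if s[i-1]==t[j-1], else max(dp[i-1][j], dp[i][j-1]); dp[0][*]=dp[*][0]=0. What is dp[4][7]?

   ''  b  b  b  a  c  a  a
''  0  0  0  0  0  0  0  0
 a  0  0  0  0  1  1  1  1
 c  0  0  0  0  1  2  2  2
 b  0  1  1  1  1  2  2  2
 a  0  1  1  1  2  2  3  3
 b  0  1  2  2  2  2  3  3
 b  0  1  2  3  3  3  3  3

3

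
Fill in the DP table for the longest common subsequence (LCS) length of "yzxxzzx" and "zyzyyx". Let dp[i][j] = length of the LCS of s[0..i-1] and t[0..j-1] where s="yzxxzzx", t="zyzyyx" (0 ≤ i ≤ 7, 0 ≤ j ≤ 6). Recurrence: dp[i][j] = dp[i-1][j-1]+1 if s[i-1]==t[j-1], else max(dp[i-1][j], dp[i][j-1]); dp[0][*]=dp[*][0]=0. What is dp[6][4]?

   ''  z  y  z  y  y  x
''  0  0  0  0  0  0  0
 y  0  0  1  1  1  1  1
 z  0  1  1  2  2  2  2
 x  0  1  1  2  2  2  3
 x  0  1  1  2  2  2  3
 z  0  1  1  2  2  2  3
 z  0  1  1  2  2  2  3
 x  0  1  1  2  2  2  3

2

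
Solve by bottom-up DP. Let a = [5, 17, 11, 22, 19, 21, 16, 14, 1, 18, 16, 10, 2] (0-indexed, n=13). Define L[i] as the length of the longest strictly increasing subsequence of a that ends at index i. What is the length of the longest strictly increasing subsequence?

4

   i    0    1    2    3    4    5    6    7    8    9   10   11   12
a[i]    5   17   11   22   19   21   16   14    1   18   16   10    2
L[i]    1    2    2    3    3    4    3    3    1    4    4    2    2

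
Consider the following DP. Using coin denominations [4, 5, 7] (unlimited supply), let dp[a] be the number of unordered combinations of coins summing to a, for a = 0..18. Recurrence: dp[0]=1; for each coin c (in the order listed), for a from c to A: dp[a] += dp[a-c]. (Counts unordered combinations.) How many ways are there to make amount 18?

after  coin     0     1     2     3     4     5     6     7     8     9    10    11    12    13    14    15    16    17    18
          4     1     0     0     0     1     0     0     0     1     0     0     0     1     0     0     0     1     0     0
          5     1     0     0     0     1     1     0     0     1     1     1     0     1     1     1     1     1     1     1
          7     1     0     0     0     1     1     0     1     1     1     1     1     2     1     2     2     2     2     2

2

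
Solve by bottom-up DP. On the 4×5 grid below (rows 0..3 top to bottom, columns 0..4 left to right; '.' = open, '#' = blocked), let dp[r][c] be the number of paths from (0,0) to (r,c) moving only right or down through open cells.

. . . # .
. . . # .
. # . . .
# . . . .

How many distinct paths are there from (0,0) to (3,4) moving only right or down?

9

r\c   0   1   2   3   4
  0   1   1   1   0   0
  1   1   2   3   0   0
  2   1   0   3   3   3
  3   0   0   3   6   9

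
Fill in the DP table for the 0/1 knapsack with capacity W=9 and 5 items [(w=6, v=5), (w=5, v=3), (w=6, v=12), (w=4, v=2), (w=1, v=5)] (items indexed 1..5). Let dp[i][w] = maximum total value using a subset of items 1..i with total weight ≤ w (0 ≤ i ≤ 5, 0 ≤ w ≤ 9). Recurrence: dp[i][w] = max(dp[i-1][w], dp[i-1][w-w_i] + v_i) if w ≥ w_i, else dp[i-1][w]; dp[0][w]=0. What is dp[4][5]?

i\w   0   1   2   3   4   5   6   7   8   9
  0   0   0   0   0   0   0   0   0   0   0
  1   0   0   0   0   0   0   5   5   5   5
  2   0   0   0   0   0   3   5   5   5   5
  3   0   0   0   0   0   3  12  12  12  12
  4   0   0   0   0   2   3  12  12  12  12
  5   0   5   5   5   5   7  12  17  17  17

3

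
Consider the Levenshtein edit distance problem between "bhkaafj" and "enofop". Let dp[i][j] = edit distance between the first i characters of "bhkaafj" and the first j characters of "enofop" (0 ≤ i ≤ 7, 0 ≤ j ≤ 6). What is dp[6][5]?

   ''  e  n  o  f  o  p
''  0  1  2  3  4  5  6
 b  1  1  2  3  4  5  6
 h  2  2  2  3  4  5  6
 k  3  3  3  3  4  5  6
 a  4  4  4  4  4  5  6
 a  5  5  5  5  5  5  6
 f  6  6  6  6  5  6  6
 j  7  7  7  7  6  6  7

6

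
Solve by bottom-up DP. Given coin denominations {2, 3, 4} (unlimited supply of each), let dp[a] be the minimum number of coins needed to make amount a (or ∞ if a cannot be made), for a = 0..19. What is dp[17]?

5

 a  0  1  2  3  4  5  6  7  8  9 10 11 12 13 14 15 16 17 18 19
dp  0  -  1  1  1  2  2  2  2  3  3  3  3  4  4  4  4  5  5  5
(- denotes ∞ / unreachable)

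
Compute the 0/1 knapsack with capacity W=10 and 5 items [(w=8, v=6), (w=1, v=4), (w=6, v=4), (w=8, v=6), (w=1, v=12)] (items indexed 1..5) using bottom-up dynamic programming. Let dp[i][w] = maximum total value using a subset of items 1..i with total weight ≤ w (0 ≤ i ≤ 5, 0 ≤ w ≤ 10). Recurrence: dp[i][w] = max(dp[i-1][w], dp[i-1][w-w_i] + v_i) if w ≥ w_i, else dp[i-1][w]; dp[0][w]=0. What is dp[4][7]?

8

i\w   0   1   2   3   4   5   6   7   8   9  10
  0   0   0   0   0   0   0   0   0   0   0   0
  1   0   0   0   0   0   0   0   0   6   6   6
  2   0   4   4   4   4   4   4   4   6  10  10
  3   0   4   4   4   4   4   4   8   8  10  10
  4   0   4   4   4   4   4   4   8   8  10  10
  5   0  12  16  16  16  16  16  16  20  20  22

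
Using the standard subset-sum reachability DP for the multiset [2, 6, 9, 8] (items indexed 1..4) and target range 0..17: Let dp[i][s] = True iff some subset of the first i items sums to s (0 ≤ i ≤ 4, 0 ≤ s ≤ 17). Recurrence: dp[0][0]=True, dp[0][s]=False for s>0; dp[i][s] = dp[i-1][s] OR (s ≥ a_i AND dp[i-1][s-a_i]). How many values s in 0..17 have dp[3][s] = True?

i\s   0   1   2   3   4   5   6   7   8   9  10  11  12  13  14  15  16  17
  0   T   F   F   F   F   F   F   F   F   F   F   F   F   F   F   F   F   F
  1   T   F   T   F   F   F   F   F   F   F   F   F   F   F   F   F   F   F
  2   T   F   T   F   F   F   T   F   T   F   F   F   F   F   F   F   F   F
  3   T   F   T   F   F   F   T   F   T   T   F   T   F   F   F   T   F   T
  4   T   F   T   F   F   F   T   F   T   T   T   T   F   F   T   T   T   T

8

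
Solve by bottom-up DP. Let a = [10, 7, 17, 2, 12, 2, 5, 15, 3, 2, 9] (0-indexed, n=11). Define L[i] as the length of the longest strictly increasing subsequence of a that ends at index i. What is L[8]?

   i    0    1    2    3    4    5    6    7    8    9   10
a[i]   10    7   17    2   12    2    5   15    3    2    9
L[i]    1    1    2    1    2    1    2    3    2    1    3

2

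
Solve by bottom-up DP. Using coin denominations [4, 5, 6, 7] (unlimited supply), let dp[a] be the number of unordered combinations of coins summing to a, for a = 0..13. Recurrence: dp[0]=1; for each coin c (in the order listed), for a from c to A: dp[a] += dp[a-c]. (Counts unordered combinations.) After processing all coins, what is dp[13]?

2

after  coin     0     1     2     3     4     5     6     7     8     9    10    11    12    13
          4     1     0     0     0     1     0     0     0     1     0     0     0     1     0
          5     1     0     0     0     1     1     0     0     1     1     1     0     1     1
          6     1     0     0     0     1     1     1     0     1     1     2     1     2     1
          7     1     0     0     0     1     1     1     1     1     1     2     2     3     2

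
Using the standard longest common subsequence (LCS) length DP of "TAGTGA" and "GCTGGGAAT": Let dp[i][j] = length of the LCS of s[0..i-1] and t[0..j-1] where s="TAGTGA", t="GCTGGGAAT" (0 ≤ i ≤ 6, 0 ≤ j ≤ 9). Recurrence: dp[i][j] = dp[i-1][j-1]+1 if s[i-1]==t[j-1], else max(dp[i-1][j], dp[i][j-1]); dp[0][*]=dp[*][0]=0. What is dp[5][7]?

3

   ''  G  C  T  G  G  G  A  A  T
''  0  0  0  0  0  0  0  0  0  0
 T  0  0  0  1  1  1  1  1  1  1
 A  0  0  0  1  1  1  1  2  2  2
 G  0  1  1  1  2  2  2  2  2  2
 T  0  1  1  2  2  2  2  2  2  3
 G  0  1  1  2  3  3  3  3  3  3
 A  0  1  1  2  3  3  3  4  4  4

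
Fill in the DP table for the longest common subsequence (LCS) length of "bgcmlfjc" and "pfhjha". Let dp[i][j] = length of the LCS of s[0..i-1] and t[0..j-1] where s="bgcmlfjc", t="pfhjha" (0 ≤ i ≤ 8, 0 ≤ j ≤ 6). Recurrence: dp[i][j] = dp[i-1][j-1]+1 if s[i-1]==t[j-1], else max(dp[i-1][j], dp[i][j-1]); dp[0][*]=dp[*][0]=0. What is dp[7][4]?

2

   ''  p  f  h  j  h  a
''  0  0  0  0  0  0  0
 b  0  0  0  0  0  0  0
 g  0  0  0  0  0  0  0
 c  0  0  0  0  0  0  0
 m  0  0  0  0  0  0  0
 l  0  0  0  0  0  0  0
 f  0  0  1  1  1  1  1
 j  0  0  1  1  2  2  2
 c  0  0  1  1  2  2  2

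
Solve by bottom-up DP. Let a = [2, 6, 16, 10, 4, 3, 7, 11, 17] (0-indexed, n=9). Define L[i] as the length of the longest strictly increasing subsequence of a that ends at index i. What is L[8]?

5

   i    0    1    2    3    4    5    6    7    8
a[i]    2    6   16   10    4    3    7   11   17
L[i]    1    2    3    3    2    2    3    4    5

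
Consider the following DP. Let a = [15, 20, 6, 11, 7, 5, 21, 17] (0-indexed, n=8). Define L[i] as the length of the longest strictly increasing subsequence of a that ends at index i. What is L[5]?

   i    0    1    2    3    4    5    6    7
a[i]   15   20    6   11    7    5   21   17
L[i]    1    2    1    2    2    1    3    3

1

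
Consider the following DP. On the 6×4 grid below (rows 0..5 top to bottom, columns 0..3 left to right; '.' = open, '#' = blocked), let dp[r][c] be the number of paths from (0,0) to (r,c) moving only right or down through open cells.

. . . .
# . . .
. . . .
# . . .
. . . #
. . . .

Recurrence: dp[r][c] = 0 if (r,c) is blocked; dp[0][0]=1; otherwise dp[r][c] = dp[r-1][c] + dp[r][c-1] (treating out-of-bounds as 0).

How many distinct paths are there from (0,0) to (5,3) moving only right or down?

6

r\c   0   1   2   3
  0   1   1   1   1
  1   0   1   2   3
  2   0   1   3   6
  3   0   1   4  10
  4   0   1   5   0
  5   0   1   6   6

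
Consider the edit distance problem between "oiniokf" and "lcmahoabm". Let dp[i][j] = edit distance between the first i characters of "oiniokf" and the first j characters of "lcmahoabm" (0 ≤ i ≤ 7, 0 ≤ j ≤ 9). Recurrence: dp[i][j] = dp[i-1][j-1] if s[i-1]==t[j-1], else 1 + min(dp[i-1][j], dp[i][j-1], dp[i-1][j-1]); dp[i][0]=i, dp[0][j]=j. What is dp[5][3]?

   ''  l  c  m  a  h  o  a  b  m
''  0  1  2  3  4  5  6  7  8  9
 o  1  1  2  3  4  5  5  6  7  8
 i  2  2  2  3  4  5  6  6  7  8
 n  3  3  3  3  4  5  6  7  7  8
 i  4  4  4  4  4  5  6  7  8  8
 o  5  5  5  5  5  5  5  6  7  8
 k  6  6  6  6  6  6  6  6  7  8
 f  7  7  7  7  7  7  7  7  7  8

5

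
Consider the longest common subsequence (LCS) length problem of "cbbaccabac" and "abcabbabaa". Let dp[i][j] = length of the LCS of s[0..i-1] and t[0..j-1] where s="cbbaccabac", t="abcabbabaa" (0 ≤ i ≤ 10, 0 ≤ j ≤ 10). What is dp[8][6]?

   ''  a  b  c  a  b  b  a  b  a  a
''  0  0  0  0  0  0  0  0  0  0  0
 c  0  0  0  1  1  1  1  1  1  1  1
 b  0  0  1  1  1  2  2  2  2  2  2
 b  0  0  1  1  1  2  3  3  3  3  3
 a  0  1  1  1  2  2  3  4  4  4  4
 c  0  1  1  2  2  2  3  4  4  4  4
 c  0  1  1  2  2  2  3  4  4  4  4
 a  0  1  1  2  3  3  3  4  4  5  5
 b  0  1  2  2  3  4  4  4  5  5  5
 a  0  1  2  2  3  4  4  5  5  6  6
 c  0  1  2  3  3  4  4  5  5  6  6

4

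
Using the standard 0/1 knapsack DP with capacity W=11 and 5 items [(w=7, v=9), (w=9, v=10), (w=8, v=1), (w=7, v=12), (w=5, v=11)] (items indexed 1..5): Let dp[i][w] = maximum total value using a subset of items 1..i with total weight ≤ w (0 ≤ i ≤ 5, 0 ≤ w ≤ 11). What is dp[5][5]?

11

i\w   0   1   2   3   4   5   6   7   8   9  10  11
  0   0   0   0   0   0   0   0   0   0   0   0   0
  1   0   0   0   0   0   0   0   9   9   9   9   9
  2   0   0   0   0   0   0   0   9   9  10  10  10
  3   0   0   0   0   0   0   0   9   9  10  10  10
  4   0   0   0   0   0   0   0  12  12  12  12  12
  5   0   0   0   0   0  11  11  12  12  12  12  12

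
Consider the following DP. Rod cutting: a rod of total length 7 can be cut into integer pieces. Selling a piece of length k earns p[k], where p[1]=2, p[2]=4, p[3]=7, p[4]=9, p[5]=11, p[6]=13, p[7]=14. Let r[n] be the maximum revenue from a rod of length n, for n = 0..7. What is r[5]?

11

   n    0    1    2    3    4    5    6    7
r[n]    0    2    4    7    9   11   14   16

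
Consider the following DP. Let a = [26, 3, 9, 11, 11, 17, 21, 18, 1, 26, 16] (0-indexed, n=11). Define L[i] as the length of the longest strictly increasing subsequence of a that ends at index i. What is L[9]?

6

   i    0    1    2    3    4    5    6    7    8    9   10
a[i]   26    3    9   11   11   17   21   18    1   26   16
L[i]    1    1    2    3    3    4    5    5    1    6    4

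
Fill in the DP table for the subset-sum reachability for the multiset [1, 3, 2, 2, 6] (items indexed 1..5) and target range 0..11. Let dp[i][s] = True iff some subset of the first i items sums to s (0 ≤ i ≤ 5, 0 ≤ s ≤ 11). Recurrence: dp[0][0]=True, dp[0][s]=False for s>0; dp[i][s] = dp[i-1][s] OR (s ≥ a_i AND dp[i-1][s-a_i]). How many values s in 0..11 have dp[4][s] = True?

9

i\s   0   1   2   3   4   5   6   7   8   9  10  11
  0   T   F   F   F   F   F   F   F   F   F   F   F
  1   T   T   F   F   F   F   F   F   F   F   F   F
  2   T   T   F   T   T   F   F   F   F   F   F   F
  3   T   T   T   T   T   T   T   F   F   F   F   F
  4   T   T   T   T   T   T   T   T   T   F   F   F
  5   T   T   T   T   T   T   T   T   T   T   T   T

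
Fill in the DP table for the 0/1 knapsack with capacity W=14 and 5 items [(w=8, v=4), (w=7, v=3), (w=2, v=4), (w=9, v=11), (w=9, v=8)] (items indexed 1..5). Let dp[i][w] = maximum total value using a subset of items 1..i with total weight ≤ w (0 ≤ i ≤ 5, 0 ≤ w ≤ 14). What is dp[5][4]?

i\w   0   1   2   3   4   5   6   7   8   9  10  11  12  13  14
  0   0   0   0   0   0   0   0   0   0   0   0   0   0   0   0
  1   0   0   0   0   0   0   0   0   4   4   4   4   4   4   4
  2   0   0   0   0   0   0   0   3   4   4   4   4   4   4   4
  3   0   0   4   4   4   4   4   4   4   7   8   8   8   8   8
  4   0   0   4   4   4   4   4   4   4  11  11  15  15  15  15
  5   0   0   4   4   4   4   4   4   4  11  11  15  15  15  15

4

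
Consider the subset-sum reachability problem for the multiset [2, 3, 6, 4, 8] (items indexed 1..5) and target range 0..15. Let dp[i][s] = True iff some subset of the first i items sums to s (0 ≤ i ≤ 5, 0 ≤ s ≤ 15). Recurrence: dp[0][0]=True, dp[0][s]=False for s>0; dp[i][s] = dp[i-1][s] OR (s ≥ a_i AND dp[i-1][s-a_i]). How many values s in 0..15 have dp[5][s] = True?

i\s   0   1   2   3   4   5   6   7   8   9  10  11  12  13  14  15
  0   T   F   F   F   F   F   F   F   F   F   F   F   F   F   F   F
  1   T   F   T   F   F   F   F   F   F   F   F   F   F   F   F   F
  2   T   F   T   T   F   T   F   F   F   F   F   F   F   F   F   F
  3   T   F   T   T   F   T   T   F   T   T   F   T   F   F   F   F
  4   T   F   T   T   T   T   T   T   T   T   T   T   T   T   F   T
  5   T   F   T   T   T   T   T   T   T   T   T   T   T   T   T   T

15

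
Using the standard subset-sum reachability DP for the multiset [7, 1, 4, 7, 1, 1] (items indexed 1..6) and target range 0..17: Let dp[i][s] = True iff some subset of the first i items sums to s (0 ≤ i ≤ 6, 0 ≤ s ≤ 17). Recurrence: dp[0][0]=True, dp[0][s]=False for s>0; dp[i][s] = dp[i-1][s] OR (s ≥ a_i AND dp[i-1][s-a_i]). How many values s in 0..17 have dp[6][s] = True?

i\s   0   1   2   3   4   5   6   7   8   9  10  11  12  13  14  15  16  17
  0   T   F   F   F   F   F   F   F   F   F   F   F   F   F   F   F   F   F
  1   T   F   F   F   F   F   F   T   F   F   F   F   F   F   F   F   F   F
  2   T   T   F   F   F   F   F   T   T   F   F   F   F   F   F   F   F   F
  3   T   T   F   F   T   T   F   T   T   F   F   T   T   F   F   F   F   F
  4   T   T   F   F   T   T   F   T   T   F   F   T   T   F   T   T   F   F
  5   T   T   T   F   T   T   T   T   T   T   F   T   T   T   T   T   T   F
  6   T   T   T   T   T   T   T   T   T   T   T   T   T   T   T   T   T   T

18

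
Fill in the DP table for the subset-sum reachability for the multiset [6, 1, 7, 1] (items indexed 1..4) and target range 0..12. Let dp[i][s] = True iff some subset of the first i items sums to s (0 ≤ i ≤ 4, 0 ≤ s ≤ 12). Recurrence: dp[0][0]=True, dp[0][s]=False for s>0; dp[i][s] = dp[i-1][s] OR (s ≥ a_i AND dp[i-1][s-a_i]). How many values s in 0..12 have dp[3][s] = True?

5

i\s   0   1   2   3   4   5   6   7   8   9  10  11  12
  0   T   F   F   F   F   F   F   F   F   F   F   F   F
  1   T   F   F   F   F   F   T   F   F   F   F   F   F
  2   T   T   F   F   F   F   T   T   F   F   F   F   F
  3   T   T   F   F   F   F   T   T   T   F   F   F   F
  4   T   T   T   F   F   F   T   T   T   T   F   F   F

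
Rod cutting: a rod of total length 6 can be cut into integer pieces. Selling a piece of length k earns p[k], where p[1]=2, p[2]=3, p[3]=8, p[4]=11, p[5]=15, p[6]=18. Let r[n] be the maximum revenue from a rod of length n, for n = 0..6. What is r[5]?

   n    0    1    2    3    4    5    6
r[n]    0    2    4    8   11   15   18

15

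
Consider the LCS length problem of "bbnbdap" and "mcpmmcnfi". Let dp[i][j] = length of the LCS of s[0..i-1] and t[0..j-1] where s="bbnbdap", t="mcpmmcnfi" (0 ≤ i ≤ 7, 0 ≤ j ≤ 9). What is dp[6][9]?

1

   ''  m  c  p  m  m  c  n  f  i
''  0  0  0  0  0  0  0  0  0  0
 b  0  0  0  0  0  0  0  0  0  0
 b  0  0  0  0  0  0  0  0  0  0
 n  0  0  0  0  0  0  0  1  1  1
 b  0  0  0  0  0  0  0  1  1  1
 d  0  0  0  0  0  0  0  1  1  1
 a  0  0  0  0  0  0  0  1  1  1
 p  0  0  0  1  1  1  1  1  1  1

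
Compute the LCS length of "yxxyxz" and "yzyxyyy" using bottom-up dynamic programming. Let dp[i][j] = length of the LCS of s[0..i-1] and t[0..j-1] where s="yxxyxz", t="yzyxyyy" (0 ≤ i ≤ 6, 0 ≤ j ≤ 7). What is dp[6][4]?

3

   ''  y  z  y  x  y  y  y
''  0  0  0  0  0  0  0  0
 y  0  1  1  1  1  1  1  1
 x  0  1  1  1  2  2  2  2
 x  0  1  1  1  2  2  2  2
 y  0  1  1  2  2  3  3  3
 x  0  1  1  2  3  3  3  3
 z  0  1  2  2  3  3  3  3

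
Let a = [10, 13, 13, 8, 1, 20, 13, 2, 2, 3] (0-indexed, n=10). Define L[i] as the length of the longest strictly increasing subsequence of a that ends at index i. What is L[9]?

   i    0    1    2    3    4    5    6    7    8    9
a[i]   10   13   13    8    1   20   13    2    2    3
L[i]    1    2    2    1    1    3    2    2    2    3

3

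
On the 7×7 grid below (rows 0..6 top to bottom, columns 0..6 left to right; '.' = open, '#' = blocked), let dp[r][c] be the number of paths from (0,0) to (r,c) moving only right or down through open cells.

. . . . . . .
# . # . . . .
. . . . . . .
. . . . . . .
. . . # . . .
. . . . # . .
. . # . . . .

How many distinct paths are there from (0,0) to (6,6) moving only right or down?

r\c   0   1   2   3   4   5   6
  0   1   1   1   1   1   1   1
  1   0   1   0   1   2   3   4
  2   0   1   1   2   4   7  11
  3   0   1   2   4   8  15  26
  4   0   1   3   0   8  23  49
  5   0   1   4   4   0  23  72
  6   0   1   0   4   4  27  99

99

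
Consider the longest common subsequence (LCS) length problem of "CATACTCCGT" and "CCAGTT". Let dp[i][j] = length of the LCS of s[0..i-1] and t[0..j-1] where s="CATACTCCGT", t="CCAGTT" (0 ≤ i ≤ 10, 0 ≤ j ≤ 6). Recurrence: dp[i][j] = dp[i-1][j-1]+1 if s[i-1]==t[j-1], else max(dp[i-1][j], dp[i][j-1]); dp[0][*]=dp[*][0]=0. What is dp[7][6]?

4

   ''  C  C  A  G  T  T
''  0  0  0  0  0  0  0
 C  0  1  1  1  1  1  1
 A  0  1  1  2  2  2  2
 T  0  1  1  2  2  3  3
 A  0  1  1  2  2  3  3
 C  0  1  2  2  2  3  3
 T  0  1  2  2  2  3  4
 C  0  1  2  2  2  3  4
 C  0  1  2  2  2  3  4
 G  0  1  2  2  3  3  4
 T  0  1  2  2  3  4  4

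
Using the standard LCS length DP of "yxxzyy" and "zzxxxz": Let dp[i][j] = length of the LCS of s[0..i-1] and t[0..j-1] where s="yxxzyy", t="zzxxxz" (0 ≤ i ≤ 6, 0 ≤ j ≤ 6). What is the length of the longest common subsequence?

   ''  z  z  x  x  x  z
''  0  0  0  0  0  0  0
 y  0  0  0  0  0  0  0
 x  0  0  0  1  1  1  1
 x  0  0  0  1  2  2  2
 z  0  1  1  1  2  2  3
 y  0  1  1  1  2  2  3
 y  0  1  1  1  2  2  3

3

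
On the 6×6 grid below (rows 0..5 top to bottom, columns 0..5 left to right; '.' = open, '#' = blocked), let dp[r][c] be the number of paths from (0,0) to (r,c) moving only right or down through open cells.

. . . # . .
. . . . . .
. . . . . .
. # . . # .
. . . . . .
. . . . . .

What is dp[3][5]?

15

r\c   0   1   2   3   4   5
  0   1   1   1   0   0   0
  1   1   2   3   3   3   3
  2   1   3   6   9  12  15
  3   1   0   6  15   0  15
  4   1   1   7  22  22  37
  5   1   2   9  31  53  90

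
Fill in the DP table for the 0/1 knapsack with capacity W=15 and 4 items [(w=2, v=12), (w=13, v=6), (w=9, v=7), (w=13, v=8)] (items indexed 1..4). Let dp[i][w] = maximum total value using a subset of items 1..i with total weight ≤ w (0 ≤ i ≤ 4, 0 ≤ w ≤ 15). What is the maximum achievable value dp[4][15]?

i\w   0   1   2   3   4   5   6   7   8   9  10  11  12  13  14  15
  0   0   0   0   0   0   0   0   0   0   0   0   0   0   0   0   0
  1   0   0  12  12  12  12  12  12  12  12  12  12  12  12  12  12
  2   0   0  12  12  12  12  12  12  12  12  12  12  12  12  12  18
  3   0   0  12  12  12  12  12  12  12  12  12  19  19  19  19  19
  4   0   0  12  12  12  12  12  12  12  12  12  19  19  19  19  20

20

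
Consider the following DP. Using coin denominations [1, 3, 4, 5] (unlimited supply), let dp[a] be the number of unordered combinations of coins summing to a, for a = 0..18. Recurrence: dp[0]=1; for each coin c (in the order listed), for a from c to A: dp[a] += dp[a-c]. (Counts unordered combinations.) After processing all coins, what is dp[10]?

12

after  coin     0     1     2     3     4     5     6     7     8     9    10    11    12    13    14    15    16    17    18
          1     1     1     1     1     1     1     1     1     1     1     1     1     1     1     1     1     1     1     1
          3     1     1     1     2     2     2     3     3     3     4     4     4     5     5     5     6     6     6     7
          4     1     1     1     2     3     3     4     5     6     7     8     9    11    12    13    15    17    18    20
          5     1     1     1     2     3     4     5     6     8    10    12    14    17    20    23    27    31    35    40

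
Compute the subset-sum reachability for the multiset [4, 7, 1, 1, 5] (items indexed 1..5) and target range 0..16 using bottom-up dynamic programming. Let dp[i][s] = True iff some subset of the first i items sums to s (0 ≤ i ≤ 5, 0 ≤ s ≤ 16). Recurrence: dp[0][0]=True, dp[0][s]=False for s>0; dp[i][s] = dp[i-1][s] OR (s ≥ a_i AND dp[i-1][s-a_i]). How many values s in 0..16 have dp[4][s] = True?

12

i\s   0   1   2   3   4   5   6   7   8   9  10  11  12  13  14  15  16
  0   T   F   F   F   F   F   F   F   F   F   F   F   F   F   F   F   F
  1   T   F   F   F   T   F   F   F   F   F   F   F   F   F   F   F   F
  2   T   F   F   F   T   F   F   T   F   F   F   T   F   F   F   F   F
  3   T   T   F   F   T   T   F   T   T   F   F   T   T   F   F   F   F
  4   T   T   T   F   T   T   T   T   T   T   F   T   T   T   F   F   F
  5   T   T   T   F   T   T   T   T   T   T   T   T   T   T   T   F   T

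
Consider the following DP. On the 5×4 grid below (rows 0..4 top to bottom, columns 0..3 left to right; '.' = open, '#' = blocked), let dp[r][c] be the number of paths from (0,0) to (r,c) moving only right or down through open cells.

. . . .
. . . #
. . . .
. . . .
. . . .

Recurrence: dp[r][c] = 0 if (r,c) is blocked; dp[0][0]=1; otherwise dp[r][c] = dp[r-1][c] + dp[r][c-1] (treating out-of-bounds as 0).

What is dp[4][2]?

15

r\c   0   1   2   3
  0   1   1   1   1
  1   1   2   3   0
  2   1   3   6   6
  3   1   4  10  16
  4   1   5  15  31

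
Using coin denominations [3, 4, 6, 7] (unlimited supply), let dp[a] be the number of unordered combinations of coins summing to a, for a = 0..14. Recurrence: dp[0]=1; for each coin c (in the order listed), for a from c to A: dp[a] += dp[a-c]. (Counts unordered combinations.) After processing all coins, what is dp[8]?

1

after  coin     0     1     2     3     4     5     6     7     8     9    10    11    12    13    14
          3     1     0     0     1     0     0     1     0     0     1     0     0     1     0     0
          4     1     0     0     1     1     0     1     1     1     1     1     1     2     1     1
          6     1     0     0     1     1     0     2     1     1     2     2     1     4     2     2
          7     1     0     0     1     1     0     2     2     1     2     3     2     4     4     4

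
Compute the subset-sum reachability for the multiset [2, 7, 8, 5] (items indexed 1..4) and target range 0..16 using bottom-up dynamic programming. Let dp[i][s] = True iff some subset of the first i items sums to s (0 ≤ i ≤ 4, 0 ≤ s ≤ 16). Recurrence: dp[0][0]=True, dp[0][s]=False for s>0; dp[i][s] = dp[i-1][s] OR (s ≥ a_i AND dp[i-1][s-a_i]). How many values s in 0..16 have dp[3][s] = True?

7

i\s   0   1   2   3   4   5   6   7   8   9  10  11  12  13  14  15  16
  0   T   F   F   F   F   F   F   F   F   F   F   F   F   F   F   F   F
  1   T   F   T   F   F   F   F   F   F   F   F   F   F   F   F   F   F
  2   T   F   T   F   F   F   F   T   F   T   F   F   F   F   F   F   F
  3   T   F   T   F   F   F   F   T   T   T   T   F   F   F   F   T   F
  4   T   F   T   F   F   T   F   T   T   T   T   F   T   T   T   T   F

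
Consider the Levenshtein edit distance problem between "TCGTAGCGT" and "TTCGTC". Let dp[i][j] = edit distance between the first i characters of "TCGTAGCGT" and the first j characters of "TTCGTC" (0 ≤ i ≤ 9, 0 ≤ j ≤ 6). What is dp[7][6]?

   ''  T  T  C  G  T  C
''  0  1  2  3  4  5  6
 T  1  0  1  2  3  4  5
 C  2  1  1  1  2  3  4
 G  3  2  2  2  1  2  3
 T  4  3  2  3  2  1  2
 A  5  4  3  3  3  2  2
 G  6  5  4  4  3  3  3
 C  7  6  5  4  4  4  3
 G  8  7  6  5  4  5  4
 T  9  8  7  6  5  4  5

3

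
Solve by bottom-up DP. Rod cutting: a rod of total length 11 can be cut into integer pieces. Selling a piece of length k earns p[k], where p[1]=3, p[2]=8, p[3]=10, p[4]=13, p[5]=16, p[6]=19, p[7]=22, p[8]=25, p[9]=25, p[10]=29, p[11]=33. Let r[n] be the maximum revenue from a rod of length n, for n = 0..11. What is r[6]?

24

   n    0    1    2    3    4    5    6    7    8    9   10   11
r[n]    0    3    8   11   16   19   24   27   32   35   40   43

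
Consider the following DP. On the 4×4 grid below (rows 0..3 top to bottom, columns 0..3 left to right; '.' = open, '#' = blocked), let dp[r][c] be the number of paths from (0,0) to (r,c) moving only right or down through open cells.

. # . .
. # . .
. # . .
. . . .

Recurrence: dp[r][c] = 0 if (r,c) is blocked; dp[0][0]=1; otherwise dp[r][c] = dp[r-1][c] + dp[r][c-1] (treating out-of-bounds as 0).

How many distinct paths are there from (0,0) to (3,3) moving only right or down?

r\c   0   1   2   3
  0   1   0   0   0
  1   1   0   0   0
  2   1   0   0   0
  3   1   1   1   1

1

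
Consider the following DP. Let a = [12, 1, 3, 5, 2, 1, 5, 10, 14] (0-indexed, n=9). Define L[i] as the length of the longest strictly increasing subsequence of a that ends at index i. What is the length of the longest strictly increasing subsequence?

5

   i    0    1    2    3    4    5    6    7    8
a[i]   12    1    3    5    2    1    5   10   14
L[i]    1    1    2    3    2    1    3    4    5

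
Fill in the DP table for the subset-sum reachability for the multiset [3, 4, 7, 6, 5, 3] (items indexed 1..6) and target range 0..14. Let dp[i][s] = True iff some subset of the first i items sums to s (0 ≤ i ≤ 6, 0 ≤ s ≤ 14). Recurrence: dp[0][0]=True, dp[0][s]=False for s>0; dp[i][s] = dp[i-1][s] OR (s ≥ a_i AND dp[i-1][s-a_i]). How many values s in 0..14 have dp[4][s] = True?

i\s   0   1   2   3   4   5   6   7   8   9  10  11  12  13  14
  0   T   F   F   F   F   F   F   F   F   F   F   F   F   F   F
  1   T   F   F   T   F   F   F   F   F   F   F   F   F   F   F
  2   T   F   F   T   T   F   F   T   F   F   F   F   F   F   F
  3   T   F   F   T   T   F   F   T   F   F   T   T   F   F   T
  4   T   F   F   T   T   F   T   T   F   T   T   T   F   T   T
  5   T   F   F   T   T   T   T   T   T   T   T   T   T   T   T
  6   T   F   F   T   T   T   T   T   T   T   T   T   T   T   T

10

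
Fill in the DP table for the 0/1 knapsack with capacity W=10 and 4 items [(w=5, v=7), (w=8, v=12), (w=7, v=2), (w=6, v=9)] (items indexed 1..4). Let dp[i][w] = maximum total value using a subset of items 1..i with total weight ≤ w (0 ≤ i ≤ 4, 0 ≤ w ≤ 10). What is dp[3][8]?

12

i\w   0   1   2   3   4   5   6   7   8   9  10
  0   0   0   0   0   0   0   0   0   0   0   0
  1   0   0   0   0   0   7   7   7   7   7   7
  2   0   0   0   0   0   7   7   7  12  12  12
  3   0   0   0   0   0   7   7   7  12  12  12
  4   0   0   0   0   0   7   9   9  12  12  12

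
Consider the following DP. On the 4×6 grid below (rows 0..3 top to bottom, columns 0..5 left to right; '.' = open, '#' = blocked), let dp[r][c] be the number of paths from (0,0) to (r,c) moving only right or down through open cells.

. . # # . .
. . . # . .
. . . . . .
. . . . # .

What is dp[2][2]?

5

r\c   0   1   2   3   4   5
  0   1   1   0   0   0   0
  1   1   2   2   0   0   0
  2   1   3   5   5   5   5
  3   1   4   9  14   0   5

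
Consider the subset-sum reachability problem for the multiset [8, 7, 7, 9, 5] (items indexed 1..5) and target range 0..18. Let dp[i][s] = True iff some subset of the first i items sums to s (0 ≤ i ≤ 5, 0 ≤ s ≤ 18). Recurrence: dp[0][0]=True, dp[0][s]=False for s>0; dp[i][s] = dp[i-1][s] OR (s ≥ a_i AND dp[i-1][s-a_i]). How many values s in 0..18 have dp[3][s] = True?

i\s   0   1   2   3   4   5   6   7   8   9  10  11  12  13  14  15  16  17  18
  0   T   F   F   F   F   F   F   F   F   F   F   F   F   F   F   F   F   F   F
  1   T   F   F   F   F   F   F   F   T   F   F   F   F   F   F   F   F   F   F
  2   T   F   F   F   F   F   F   T   T   F   F   F   F   F   F   T   F   F   F
  3   T   F   F   F   F   F   F   T   T   F   F   F   F   F   T   T   F   F   F
  4   T   F   F   F   F   F   F   T   T   T   F   F   F   F   T   T   T   T   F
  5   T   F   F   F   F   T   F   T   T   T   F   F   T   T   T   T   T   T   F

5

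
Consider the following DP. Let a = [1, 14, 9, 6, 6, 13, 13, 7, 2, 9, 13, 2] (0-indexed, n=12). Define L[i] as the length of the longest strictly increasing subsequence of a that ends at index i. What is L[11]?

2

   i    0    1    2    3    4    5    6    7    8    9   10   11
a[i]    1   14    9    6    6   13   13    7    2    9   13    2
L[i]    1    2    2    2    2    3    3    3    2    4    5    2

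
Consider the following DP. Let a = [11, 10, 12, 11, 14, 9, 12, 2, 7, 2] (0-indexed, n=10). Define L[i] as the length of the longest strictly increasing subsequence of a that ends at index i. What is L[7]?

1

   i    0    1    2    3    4    5    6    7    8    9
a[i]   11   10   12   11   14    9   12    2    7    2
L[i]    1    1    2    2    3    1    3    1    2    1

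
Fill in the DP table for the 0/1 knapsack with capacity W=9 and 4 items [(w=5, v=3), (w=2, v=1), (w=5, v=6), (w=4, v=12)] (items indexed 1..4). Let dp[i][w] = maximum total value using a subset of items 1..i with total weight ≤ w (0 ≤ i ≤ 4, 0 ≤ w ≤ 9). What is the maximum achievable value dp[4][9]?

i\w   0   1   2   3   4   5   6   7   8   9
  0   0   0   0   0   0   0   0   0   0   0
  1   0   0   0   0   0   3   3   3   3   3
  2   0   0   1   1   1   3   3   4   4   4
  3   0   0   1   1   1   6   6   7   7   7
  4   0   0   1   1  12  12  13  13  13  18

18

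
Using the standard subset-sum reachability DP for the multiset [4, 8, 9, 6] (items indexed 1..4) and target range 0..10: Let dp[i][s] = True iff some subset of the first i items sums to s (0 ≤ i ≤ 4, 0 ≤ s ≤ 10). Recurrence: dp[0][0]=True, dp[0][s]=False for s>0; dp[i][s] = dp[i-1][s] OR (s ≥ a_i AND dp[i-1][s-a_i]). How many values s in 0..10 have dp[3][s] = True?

i\s   0   1   2   3   4   5   6   7   8   9  10
  0   T   F   F   F   F   F   F   F   F   F   F
  1   T   F   F   F   T   F   F   F   F   F   F
  2   T   F   F   F   T   F   F   F   T   F   F
  3   T   F   F   F   T   F   F   F   T   T   F
  4   T   F   F   F   T   F   T   F   T   T   T

4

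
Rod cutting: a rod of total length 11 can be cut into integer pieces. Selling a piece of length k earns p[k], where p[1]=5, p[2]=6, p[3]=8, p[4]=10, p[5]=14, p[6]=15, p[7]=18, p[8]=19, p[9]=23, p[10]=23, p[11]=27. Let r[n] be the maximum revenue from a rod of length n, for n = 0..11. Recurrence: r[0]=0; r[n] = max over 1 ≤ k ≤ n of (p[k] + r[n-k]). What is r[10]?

   n    0    1    2    3    4    5    6    7    8    9   10   11
r[n]    0    5   10   15   20   25   30   35   40   45   50   55

50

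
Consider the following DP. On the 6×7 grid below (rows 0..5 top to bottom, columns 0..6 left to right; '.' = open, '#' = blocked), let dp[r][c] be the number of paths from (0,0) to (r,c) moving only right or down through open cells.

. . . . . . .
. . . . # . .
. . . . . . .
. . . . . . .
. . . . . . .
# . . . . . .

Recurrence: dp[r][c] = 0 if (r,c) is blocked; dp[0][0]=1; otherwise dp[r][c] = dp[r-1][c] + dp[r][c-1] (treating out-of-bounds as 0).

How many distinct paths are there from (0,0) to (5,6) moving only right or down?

386

r\c   0   1   2   3   4   5   6
  0   1   1   1   1   1   1   1
  1   1   2   3   4   0   1   2
  2   1   3   6  10  10  11  13
  3   1   4  10  20  30  41  54
  4   1   5  15  35  65 106 160
  5   0   5  20  55 120 226 386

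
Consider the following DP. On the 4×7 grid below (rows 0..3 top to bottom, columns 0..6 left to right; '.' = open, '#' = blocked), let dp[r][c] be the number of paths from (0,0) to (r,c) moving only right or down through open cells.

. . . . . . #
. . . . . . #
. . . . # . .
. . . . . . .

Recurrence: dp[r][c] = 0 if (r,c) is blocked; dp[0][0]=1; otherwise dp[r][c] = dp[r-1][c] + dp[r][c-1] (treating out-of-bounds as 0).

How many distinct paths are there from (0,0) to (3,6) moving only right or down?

r\c   0   1   2   3   4   5   6
  0   1   1   1   1   1   1   0
  1   1   2   3   4   5   6   0
  2   1   3   6  10   0   6   6
  3   1   4  10  20  20  26  32

32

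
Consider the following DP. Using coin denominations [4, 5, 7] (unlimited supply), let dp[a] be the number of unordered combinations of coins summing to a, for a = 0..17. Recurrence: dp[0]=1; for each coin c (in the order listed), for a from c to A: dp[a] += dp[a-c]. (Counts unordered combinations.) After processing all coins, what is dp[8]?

1

after  coin     0     1     2     3     4     5     6     7     8     9    10    11    12    13    14    15    16    17
          4     1     0     0     0     1     0     0     0     1     0     0     0     1     0     0     0     1     0
          5     1     0     0     0     1     1     0     0     1     1     1     0     1     1     1     1     1     1
          7     1     0     0     0     1     1     0     1     1     1     1     1     2     1     2     2     2     2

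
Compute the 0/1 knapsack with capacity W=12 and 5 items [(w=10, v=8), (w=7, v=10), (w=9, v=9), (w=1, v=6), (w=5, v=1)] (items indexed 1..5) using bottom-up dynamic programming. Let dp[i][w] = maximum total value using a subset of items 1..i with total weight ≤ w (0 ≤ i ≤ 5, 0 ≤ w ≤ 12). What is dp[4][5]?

6

i\w   0   1   2   3   4   5   6   7   8   9  10  11  12
  0   0   0   0   0   0   0   0   0   0   0   0   0   0
  1   0   0   0   0   0   0   0   0   0   0   8   8   8
  2   0   0   0   0   0   0   0  10  10  10  10  10  10
  3   0   0   0   0   0   0   0  10  10  10  10  10  10
  4   0   6   6   6   6   6   6  10  16  16  16  16  16
  5   0   6   6   6   6   6   7  10  16  16  16  16  16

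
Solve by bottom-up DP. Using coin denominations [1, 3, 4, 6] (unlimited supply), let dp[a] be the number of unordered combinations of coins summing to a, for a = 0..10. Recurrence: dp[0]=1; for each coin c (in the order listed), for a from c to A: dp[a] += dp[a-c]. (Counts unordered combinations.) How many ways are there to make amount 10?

after  coin     0     1     2     3     4     5     6     7     8     9    10
          1     1     1     1     1     1     1     1     1     1     1     1
          3     1     1     1     2     2     2     3     3     3     4     4
          4     1     1     1     2     3     3     4     5     6     7     8
          6     1     1     1     2     3     3     5     6     7     9    11

11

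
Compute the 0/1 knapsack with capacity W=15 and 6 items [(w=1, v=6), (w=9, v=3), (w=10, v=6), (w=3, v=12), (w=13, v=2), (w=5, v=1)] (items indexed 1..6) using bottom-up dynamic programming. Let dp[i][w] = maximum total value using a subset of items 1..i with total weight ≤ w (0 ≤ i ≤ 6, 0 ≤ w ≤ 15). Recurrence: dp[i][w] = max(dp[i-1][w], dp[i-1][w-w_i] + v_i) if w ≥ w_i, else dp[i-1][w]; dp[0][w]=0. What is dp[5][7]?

18

i\w   0   1   2   3   4   5   6   7   8   9  10  11  12  13  14  15
  0   0   0   0   0   0   0   0   0   0   0   0   0   0   0   0   0
  1   0   6   6   6   6   6   6   6   6   6   6   6   6   6   6   6
  2   0   6   6   6   6   6   6   6   6   6   9   9   9   9   9   9
  3   0   6   6   6   6   6   6   6   6   6   9  12  12  12  12  12
  4   0   6   6  12  18  18  18  18  18  18  18  18  18  21  24  24
  5   0   6   6  12  18  18  18  18  18  18  18  18  18  21  24  24
  6   0   6   6  12  18  18  18  18  18  19  19  19  19  21  24  24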